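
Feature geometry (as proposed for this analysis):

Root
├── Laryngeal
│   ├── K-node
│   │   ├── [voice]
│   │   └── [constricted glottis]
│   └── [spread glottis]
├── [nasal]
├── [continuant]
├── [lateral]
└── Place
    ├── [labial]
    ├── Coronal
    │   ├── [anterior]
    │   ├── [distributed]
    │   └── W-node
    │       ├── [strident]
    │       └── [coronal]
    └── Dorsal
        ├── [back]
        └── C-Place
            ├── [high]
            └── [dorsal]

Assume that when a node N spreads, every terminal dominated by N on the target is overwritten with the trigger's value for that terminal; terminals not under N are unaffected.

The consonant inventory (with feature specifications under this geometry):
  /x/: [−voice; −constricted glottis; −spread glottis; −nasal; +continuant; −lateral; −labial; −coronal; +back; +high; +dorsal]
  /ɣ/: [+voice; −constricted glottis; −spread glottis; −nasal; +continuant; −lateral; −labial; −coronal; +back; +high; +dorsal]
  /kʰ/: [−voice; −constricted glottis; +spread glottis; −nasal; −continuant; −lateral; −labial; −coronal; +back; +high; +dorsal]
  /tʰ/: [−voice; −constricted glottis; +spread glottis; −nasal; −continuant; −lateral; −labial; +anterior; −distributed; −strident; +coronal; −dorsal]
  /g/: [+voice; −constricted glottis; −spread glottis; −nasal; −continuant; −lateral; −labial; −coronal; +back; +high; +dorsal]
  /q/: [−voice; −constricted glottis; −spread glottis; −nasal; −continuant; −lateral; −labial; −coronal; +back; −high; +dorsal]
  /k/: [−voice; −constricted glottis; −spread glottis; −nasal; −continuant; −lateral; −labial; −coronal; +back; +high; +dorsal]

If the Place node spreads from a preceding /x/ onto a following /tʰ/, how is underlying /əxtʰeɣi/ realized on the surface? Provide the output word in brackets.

Terminals under Place in this geometry: [labial], [anterior], [distributed], [strident], [coronal], [back], [high], [dorsal].
After delinking /tʰ/'s Place and linking /x/'s, the affected terminals become [−labial], [−coronal], [+back], [+high], [+dorsal]; [voice], [constricted glottis], [spread glottis], … (outside Place) are retained from /tʰ/.
This feature bundle is that of [kʰ], so /əxtʰeɣi/ surfaces as [əxkʰeɣi].

[əxkʰeɣi]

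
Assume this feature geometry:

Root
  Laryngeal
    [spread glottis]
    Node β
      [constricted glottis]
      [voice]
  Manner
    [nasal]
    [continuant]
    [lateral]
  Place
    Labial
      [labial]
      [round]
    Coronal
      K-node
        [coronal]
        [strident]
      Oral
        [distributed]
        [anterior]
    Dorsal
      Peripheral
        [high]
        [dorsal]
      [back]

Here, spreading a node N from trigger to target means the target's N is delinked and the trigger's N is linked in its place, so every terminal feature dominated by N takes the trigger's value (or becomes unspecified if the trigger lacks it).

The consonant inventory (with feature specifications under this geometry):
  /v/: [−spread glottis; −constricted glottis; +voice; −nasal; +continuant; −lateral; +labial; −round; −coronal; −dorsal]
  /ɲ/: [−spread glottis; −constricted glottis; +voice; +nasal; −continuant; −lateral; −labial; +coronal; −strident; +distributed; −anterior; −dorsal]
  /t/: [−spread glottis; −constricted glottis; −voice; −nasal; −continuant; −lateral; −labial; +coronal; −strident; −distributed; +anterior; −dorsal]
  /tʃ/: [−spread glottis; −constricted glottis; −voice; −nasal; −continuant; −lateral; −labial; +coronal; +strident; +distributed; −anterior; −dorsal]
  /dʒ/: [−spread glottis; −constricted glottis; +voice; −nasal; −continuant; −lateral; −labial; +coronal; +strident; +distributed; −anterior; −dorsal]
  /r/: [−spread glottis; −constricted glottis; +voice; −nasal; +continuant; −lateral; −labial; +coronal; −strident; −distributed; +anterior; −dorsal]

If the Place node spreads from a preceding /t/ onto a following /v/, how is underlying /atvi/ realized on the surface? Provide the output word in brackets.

[atri]

Place immediately or transitively dominates [labial], [round], [coronal], [strident], [distributed], [anterior], [high], [dorsal], [back].
Spreading Place from /t/ onto /v/ replaces those values with /t/'s: [−labial], [+coronal], [−strident], [−distributed], [+anterior], [−dorsal]. Features outside Place ([spread glottis], [constricted glottis], [voice], …) stay as in /v/.
This feature bundle is that of [r], so /atvi/ surfaces as [atri].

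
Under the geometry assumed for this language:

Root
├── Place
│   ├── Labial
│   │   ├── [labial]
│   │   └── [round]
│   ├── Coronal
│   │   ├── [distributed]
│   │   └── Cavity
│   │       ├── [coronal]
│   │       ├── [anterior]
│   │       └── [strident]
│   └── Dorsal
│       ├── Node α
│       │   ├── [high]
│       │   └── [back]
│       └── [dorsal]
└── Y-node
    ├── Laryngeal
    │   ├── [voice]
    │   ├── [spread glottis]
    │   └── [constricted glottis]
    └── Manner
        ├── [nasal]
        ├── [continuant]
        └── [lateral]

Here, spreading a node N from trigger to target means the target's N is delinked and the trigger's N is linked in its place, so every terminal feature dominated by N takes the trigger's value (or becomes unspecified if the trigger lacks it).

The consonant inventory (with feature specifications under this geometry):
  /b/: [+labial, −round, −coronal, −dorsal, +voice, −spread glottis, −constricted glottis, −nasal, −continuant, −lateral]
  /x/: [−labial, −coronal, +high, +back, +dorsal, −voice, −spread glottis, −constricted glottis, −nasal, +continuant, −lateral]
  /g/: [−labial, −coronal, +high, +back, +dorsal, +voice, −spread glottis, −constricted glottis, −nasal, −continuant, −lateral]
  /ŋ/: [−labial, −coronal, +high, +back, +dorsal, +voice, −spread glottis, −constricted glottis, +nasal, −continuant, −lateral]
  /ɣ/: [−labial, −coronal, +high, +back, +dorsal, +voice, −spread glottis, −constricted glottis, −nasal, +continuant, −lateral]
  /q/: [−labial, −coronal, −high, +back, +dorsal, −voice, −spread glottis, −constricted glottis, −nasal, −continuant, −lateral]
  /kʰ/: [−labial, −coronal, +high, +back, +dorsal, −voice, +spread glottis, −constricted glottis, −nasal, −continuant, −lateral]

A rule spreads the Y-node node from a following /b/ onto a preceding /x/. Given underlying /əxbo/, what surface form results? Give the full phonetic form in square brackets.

[əgbo]

Y-node immediately or transitively dominates [voice], [spread glottis], [constricted glottis], [nasal], [continuant], [lateral].
The target acquires /b/'s values for everything under Y-node — [+voice], [−spread glottis], [−constricted glottis], [−nasal], [−continuant], [−lateral] — while keeping its own [labial], [coronal], [high], ….
The resulting bundle matches /g/ in the inventory; substituting it for /x/ gives [əgbo].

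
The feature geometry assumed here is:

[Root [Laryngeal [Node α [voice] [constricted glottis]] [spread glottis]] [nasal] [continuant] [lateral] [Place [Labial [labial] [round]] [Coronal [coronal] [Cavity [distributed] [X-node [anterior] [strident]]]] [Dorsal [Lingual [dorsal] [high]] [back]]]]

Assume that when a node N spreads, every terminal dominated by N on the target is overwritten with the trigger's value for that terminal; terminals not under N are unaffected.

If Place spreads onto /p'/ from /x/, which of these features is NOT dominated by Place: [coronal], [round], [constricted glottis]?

Under this geometry, Place contains [labial], [round], [coronal], [distributed], [anterior], [strident], [dorsal], [high], [back].
Spreading Place replaces [round], [coronal] with the trigger's values, since each sits inside the Place constituent.
[constricted glottis] is not within the Place subtree (it hangs from Node α), so /p'/'s [constricted glottis] value survives.

[constricted glottis]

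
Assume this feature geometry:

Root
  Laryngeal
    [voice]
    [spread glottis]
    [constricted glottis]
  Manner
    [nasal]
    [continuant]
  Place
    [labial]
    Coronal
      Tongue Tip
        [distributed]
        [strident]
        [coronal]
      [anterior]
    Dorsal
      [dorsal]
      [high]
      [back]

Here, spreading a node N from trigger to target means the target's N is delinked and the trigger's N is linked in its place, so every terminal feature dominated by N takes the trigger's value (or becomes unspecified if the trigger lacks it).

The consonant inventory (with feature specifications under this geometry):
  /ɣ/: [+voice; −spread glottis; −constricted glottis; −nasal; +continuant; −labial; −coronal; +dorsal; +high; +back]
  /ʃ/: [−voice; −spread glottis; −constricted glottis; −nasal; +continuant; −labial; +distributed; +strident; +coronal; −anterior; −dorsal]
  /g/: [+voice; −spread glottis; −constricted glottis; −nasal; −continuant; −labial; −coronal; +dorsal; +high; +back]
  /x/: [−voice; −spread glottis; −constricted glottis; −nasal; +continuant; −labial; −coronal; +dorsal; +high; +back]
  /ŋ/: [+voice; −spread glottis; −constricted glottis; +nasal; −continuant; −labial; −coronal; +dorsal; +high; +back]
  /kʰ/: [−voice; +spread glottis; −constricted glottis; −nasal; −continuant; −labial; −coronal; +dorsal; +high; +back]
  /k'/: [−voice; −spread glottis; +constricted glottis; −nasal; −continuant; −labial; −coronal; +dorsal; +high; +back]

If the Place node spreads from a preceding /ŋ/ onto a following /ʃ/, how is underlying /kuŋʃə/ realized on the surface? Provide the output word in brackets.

Terminals under Place in this geometry: [labial], [distributed], [strident], [coronal], [anterior], [dorsal], [high], [back].
Spreading Place from /ŋ/ onto /ʃ/ replaces those values with /ŋ/'s: [−labial], [−coronal], [+dorsal], [+high], [+back]. Features outside Place ([voice], [spread glottis], [constricted glottis], …) stay as in /ʃ/.
This feature bundle is that of [x], so /kuŋʃə/ surfaces as [kuŋxə].

[kuŋxə]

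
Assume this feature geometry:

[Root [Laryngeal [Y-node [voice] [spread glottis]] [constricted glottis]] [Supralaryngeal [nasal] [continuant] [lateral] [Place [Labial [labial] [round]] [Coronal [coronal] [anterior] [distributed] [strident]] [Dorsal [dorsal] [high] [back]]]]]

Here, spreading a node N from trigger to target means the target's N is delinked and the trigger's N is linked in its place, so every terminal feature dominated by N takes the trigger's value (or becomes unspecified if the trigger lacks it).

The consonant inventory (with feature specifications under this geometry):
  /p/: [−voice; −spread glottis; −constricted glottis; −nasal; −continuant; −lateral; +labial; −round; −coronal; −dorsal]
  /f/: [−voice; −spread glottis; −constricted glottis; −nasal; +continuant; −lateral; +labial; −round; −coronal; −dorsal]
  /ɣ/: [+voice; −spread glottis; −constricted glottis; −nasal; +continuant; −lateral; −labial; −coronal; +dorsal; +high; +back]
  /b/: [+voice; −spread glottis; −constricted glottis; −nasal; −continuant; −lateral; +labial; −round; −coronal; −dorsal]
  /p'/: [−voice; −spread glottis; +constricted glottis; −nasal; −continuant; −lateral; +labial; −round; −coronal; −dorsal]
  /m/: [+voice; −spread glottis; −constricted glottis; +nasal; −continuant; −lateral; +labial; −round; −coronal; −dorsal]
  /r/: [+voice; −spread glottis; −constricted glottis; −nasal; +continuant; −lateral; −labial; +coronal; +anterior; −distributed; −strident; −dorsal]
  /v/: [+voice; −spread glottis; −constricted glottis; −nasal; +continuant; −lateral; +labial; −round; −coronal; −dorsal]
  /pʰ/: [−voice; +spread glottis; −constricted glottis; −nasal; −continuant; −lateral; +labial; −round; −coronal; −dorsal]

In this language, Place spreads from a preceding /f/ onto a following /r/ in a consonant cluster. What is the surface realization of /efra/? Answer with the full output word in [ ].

Terminals under Place in this geometry: [labial], [round], [coronal], [anterior], [distributed], [strident], [dorsal], [high], [back].
After delinking /r/'s Place and linking /f/'s, the affected terminals become [+labial], [−round], [−coronal], [−dorsal]; [voice], [spread glottis], [constricted glottis], … (outside Place) are retained from /r/.
Among the inventory, only /v/ has exactly this specification, giving the surface form [efva].

[efva]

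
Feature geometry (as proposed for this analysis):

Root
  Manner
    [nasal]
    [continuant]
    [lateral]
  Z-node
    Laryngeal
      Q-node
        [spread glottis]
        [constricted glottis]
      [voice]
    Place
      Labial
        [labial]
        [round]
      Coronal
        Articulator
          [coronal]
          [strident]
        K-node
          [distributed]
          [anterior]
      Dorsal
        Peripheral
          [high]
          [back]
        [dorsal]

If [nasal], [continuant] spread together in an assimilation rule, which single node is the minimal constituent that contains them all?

Manner

[nasal]: Root ▹ Manner ▹ [nasal].
[continuant]: Root ▹ Manner ▹ [continuant].
The lowest node appearing on every path is Manner; each proper daughter of Manner fails to dominate at least one of the listed features.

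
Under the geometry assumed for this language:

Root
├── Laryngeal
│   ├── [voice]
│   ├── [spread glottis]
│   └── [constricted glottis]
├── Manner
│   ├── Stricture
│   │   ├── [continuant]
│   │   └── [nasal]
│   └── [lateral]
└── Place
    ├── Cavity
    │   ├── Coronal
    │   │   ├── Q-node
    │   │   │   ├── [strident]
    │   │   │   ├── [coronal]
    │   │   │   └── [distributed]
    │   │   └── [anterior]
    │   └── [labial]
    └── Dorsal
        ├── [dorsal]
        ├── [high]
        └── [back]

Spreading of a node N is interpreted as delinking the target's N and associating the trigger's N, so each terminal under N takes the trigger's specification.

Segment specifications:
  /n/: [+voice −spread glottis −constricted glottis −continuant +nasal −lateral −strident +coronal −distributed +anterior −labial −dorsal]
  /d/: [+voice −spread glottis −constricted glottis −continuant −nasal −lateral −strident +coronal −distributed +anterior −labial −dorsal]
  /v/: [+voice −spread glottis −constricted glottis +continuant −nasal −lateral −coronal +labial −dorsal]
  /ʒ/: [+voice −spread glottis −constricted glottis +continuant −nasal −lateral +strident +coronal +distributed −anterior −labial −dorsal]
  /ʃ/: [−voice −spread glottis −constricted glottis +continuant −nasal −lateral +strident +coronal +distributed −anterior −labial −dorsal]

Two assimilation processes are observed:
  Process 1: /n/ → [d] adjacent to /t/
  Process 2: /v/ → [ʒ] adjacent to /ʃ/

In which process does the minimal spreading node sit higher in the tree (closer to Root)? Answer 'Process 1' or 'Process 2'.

Process 1 alters [nasal]; the lowest dominating node is [nasal] (depth 3 from Root).
In Process 2, [labial], [coronal], [anterior], [distributed], [strident] change, so the minimal spreading node is Cavity at depth 2.
Depth 2 < depth 3; Process 2 involves the structurally higher constituent Cavity.

Process 2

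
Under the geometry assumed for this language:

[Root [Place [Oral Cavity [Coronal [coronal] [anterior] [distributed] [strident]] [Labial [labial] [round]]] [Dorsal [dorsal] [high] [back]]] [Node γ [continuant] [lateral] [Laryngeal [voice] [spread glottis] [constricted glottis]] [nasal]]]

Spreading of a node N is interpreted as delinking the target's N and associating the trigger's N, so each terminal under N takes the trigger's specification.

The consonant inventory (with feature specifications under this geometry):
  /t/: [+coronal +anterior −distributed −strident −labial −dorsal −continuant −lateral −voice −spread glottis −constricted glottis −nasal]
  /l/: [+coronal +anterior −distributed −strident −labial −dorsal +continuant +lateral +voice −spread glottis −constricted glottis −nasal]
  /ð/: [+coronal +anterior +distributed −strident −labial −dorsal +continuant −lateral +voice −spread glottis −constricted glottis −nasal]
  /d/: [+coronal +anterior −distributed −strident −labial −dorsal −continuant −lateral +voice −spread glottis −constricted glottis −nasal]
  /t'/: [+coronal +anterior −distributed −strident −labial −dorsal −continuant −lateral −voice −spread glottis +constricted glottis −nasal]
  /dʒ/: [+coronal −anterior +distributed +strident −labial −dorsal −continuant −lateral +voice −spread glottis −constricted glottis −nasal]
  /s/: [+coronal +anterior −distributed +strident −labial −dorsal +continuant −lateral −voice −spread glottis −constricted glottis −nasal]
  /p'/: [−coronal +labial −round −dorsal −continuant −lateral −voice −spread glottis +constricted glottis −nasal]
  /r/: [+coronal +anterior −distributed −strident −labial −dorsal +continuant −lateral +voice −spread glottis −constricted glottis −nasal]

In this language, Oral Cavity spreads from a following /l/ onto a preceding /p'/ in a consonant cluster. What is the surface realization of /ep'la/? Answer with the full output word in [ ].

Oral Cavity immediately or transitively dominates [coronal], [anterior], [distributed], [strident], [labial], [round].
Spreading Oral Cavity from /l/ onto /p'/ replaces those values with /l/'s: [+coronal], [+anterior], [−distributed], [−strident], [−labial]. Features outside Oral Cavity ([dorsal], [continuant], [lateral], …) stay as in /p'/.
The resulting bundle matches /t'/ in the inventory; substituting it for /p'/ gives [et'la].

[et'la]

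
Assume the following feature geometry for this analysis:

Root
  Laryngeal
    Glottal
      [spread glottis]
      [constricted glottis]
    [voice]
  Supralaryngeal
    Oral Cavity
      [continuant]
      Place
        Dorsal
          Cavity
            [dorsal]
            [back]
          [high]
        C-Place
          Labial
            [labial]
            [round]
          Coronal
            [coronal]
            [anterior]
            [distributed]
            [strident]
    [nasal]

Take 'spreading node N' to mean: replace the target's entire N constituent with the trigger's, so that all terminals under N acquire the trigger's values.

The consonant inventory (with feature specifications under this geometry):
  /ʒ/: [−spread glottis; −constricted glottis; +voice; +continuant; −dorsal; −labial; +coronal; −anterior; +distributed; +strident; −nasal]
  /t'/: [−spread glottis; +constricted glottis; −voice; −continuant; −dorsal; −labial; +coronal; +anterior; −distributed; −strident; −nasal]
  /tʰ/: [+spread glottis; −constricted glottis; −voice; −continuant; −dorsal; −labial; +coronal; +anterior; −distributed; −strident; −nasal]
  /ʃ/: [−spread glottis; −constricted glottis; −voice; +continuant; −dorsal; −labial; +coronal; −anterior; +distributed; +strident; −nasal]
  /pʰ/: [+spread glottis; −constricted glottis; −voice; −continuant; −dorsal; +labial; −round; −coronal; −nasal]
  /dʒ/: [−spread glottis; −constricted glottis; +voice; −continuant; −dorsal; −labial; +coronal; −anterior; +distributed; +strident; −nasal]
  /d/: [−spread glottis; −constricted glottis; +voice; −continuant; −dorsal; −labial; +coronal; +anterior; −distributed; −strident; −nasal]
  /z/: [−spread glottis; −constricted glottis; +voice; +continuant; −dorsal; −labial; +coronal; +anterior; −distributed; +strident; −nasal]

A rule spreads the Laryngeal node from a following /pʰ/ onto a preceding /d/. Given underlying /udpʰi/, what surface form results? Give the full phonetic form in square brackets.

[utʰpʰi]

Laryngeal immediately or transitively dominates [spread glottis], [constricted glottis], [voice].
The target acquires /pʰ/'s values for everything under Laryngeal — [+spread glottis], [−constricted glottis], [−voice] — while keeping its own [continuant], [dorsal], [labial], ….
The resulting bundle matches /tʰ/ in the inventory; substituting it for /d/ gives [utʰpʰi].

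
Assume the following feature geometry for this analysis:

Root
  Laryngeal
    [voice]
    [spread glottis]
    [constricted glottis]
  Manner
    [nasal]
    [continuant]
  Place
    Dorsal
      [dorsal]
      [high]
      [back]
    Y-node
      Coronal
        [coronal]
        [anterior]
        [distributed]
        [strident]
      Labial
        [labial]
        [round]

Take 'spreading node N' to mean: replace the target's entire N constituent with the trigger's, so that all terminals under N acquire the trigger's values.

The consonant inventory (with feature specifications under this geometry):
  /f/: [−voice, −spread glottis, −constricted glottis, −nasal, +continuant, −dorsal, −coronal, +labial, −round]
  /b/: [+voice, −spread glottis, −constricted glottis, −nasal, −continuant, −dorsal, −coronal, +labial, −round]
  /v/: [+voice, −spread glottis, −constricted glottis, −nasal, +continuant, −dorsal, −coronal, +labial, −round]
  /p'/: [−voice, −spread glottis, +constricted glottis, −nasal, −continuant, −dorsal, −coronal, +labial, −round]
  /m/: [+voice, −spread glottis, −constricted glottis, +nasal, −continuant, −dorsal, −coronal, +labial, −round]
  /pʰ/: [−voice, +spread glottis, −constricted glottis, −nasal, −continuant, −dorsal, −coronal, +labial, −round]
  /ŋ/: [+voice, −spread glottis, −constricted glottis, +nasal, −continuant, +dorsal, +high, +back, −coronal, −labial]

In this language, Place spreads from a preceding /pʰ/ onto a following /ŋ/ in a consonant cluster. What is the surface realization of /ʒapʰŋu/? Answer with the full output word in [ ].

Terminals under Place in this geometry: [dorsal], [high], [back], [coronal], [anterior], [distributed], [strident], [labial], [round].
Spreading Place from /pʰ/ onto /ŋ/ replaces those values with /pʰ/'s: [−dorsal], [−coronal], [+labial], [−round]. Features outside Place ([voice], [spread glottis], [constricted glottis], …) stay as in /ŋ/.
The resulting bundle matches /m/ in the inventory; substituting it for /ŋ/ gives [ʒapʰmu].

[ʒapʰmu]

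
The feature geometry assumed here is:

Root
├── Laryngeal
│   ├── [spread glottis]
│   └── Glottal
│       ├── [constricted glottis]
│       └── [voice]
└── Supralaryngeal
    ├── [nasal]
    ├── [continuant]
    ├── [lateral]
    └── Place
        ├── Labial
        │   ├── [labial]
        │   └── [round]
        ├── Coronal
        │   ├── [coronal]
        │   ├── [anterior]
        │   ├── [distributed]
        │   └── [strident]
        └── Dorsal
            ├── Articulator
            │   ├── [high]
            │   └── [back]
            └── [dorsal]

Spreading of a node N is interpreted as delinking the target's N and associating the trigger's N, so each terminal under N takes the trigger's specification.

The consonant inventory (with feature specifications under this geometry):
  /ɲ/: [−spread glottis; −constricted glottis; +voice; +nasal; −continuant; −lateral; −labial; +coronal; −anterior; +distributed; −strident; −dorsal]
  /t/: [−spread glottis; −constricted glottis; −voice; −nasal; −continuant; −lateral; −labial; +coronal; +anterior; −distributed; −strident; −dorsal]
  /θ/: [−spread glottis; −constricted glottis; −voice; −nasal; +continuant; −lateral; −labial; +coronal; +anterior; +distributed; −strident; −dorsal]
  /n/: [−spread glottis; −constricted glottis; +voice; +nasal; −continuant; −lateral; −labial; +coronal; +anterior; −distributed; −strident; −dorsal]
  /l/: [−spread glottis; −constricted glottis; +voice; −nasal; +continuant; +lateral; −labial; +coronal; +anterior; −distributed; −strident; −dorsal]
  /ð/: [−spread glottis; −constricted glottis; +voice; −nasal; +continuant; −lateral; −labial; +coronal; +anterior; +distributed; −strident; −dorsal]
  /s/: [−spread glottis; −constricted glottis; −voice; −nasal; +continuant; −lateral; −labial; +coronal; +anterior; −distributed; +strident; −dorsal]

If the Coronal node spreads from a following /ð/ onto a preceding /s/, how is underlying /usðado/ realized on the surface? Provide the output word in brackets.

[uθðado]

Terminals under Coronal in this geometry: [coronal], [anterior], [distributed], [strident].
After delinking /s/'s Coronal and linking /ð/'s, the affected terminals become [+coronal], [+anterior], [+distributed], [−strident]; [spread glottis], [constricted glottis], [voice], … (outside Coronal) are retained from /s/.
The resulting bundle matches /θ/ in the inventory; substituting it for /s/ gives [uθðado].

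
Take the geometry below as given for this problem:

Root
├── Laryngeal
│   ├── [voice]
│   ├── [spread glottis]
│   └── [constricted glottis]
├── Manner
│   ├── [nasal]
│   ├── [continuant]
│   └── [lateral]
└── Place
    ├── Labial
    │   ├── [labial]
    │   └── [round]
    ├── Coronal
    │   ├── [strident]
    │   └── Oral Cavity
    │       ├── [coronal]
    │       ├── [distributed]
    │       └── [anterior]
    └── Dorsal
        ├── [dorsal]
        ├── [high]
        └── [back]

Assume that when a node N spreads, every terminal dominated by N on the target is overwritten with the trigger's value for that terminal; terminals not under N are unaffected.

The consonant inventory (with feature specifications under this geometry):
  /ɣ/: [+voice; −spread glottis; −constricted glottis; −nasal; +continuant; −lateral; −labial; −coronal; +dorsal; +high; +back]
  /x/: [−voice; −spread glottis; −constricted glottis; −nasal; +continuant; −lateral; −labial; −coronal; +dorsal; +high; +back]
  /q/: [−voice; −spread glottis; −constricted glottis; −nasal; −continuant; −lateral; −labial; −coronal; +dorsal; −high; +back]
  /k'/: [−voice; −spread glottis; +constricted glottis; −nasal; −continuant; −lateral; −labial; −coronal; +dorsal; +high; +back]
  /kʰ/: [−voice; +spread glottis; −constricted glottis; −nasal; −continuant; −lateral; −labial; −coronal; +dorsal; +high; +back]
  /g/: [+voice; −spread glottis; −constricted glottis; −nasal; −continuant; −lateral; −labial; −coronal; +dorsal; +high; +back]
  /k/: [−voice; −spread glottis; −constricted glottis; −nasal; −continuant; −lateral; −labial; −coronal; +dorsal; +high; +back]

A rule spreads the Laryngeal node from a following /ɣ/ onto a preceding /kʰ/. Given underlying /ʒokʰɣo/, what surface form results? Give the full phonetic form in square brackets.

Laryngeal immediately or transitively dominates [voice], [spread glottis], [constricted glottis].
Spreading Laryngeal from /ɣ/ onto /kʰ/ replaces those values with /ɣ/'s: [+voice], [−spread glottis], [−constricted glottis]. Features outside Laryngeal ([nasal], [continuant], [lateral], …) stay as in /kʰ/.
Among the inventory, only /g/ has exactly this specification, giving the surface form [ʒogɣo].

[ʒogɣo]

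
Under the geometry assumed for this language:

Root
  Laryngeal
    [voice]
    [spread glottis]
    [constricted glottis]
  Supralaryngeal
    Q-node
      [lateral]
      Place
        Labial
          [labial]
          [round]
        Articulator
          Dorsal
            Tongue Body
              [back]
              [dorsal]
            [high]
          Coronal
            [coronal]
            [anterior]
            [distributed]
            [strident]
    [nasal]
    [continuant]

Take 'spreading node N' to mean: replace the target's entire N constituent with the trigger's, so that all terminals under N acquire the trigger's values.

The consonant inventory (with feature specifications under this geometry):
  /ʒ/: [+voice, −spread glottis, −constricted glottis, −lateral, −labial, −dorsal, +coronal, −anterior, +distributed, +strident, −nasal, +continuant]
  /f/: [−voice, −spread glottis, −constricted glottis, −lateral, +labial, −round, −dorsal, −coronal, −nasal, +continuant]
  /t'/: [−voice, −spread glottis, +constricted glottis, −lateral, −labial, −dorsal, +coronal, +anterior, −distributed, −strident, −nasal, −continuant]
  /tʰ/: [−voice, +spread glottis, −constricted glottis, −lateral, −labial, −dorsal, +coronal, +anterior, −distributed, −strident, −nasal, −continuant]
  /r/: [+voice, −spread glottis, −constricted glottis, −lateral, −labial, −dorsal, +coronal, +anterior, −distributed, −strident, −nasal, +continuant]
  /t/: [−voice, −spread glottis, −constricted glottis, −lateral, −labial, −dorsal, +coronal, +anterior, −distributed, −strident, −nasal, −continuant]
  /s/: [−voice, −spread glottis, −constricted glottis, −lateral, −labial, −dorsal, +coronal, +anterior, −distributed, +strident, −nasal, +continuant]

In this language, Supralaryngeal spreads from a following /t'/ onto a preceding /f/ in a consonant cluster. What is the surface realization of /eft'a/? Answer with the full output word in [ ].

[ett'a]

Terminals under Supralaryngeal in this geometry: [lateral], [labial], [round], [back], [dorsal], [high], [coronal], [anterior], [distributed], [strident], [nasal], [continuant].
The target acquires /t'/'s values for everything under Supralaryngeal — [−lateral], [−labial], [−dorsal], [+coronal], [+anterior], [−distributed], [−strident], [−nasal], [−continuant] — while keeping its own [voice], [spread glottis], [constricted glottis].
This feature bundle is that of [t], so /eft'a/ surfaces as [ett'a].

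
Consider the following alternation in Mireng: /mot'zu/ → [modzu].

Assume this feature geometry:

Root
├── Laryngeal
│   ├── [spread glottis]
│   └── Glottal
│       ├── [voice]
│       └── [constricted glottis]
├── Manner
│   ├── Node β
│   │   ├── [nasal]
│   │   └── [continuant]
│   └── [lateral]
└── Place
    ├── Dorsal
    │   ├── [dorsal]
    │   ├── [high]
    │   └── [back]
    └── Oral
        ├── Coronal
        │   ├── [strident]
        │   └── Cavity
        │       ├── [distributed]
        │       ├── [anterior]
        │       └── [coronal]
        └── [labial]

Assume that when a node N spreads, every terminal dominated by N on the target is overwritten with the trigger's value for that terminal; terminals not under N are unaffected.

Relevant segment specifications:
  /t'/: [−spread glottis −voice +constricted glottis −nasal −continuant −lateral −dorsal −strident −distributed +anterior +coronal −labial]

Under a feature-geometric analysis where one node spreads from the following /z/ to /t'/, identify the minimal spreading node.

Feature comparison: [voice], [constricted glottis] differ between /t'/ and [d]; the remaining terminals match.
In this geometry the lowest node dominating all of them is Glottal: every daughter of Glottal dominates only a proper subset, so no lower node suffices.
If Glottal spreads, every terminal under it takes /z/'s value, producing [d] as observed.
[strident], [continuant] stay as in /t'/ although /z/ differs there, so no node dominating them spread; among the remaining candidates Glottal is the lowest that derives the output.

Glottal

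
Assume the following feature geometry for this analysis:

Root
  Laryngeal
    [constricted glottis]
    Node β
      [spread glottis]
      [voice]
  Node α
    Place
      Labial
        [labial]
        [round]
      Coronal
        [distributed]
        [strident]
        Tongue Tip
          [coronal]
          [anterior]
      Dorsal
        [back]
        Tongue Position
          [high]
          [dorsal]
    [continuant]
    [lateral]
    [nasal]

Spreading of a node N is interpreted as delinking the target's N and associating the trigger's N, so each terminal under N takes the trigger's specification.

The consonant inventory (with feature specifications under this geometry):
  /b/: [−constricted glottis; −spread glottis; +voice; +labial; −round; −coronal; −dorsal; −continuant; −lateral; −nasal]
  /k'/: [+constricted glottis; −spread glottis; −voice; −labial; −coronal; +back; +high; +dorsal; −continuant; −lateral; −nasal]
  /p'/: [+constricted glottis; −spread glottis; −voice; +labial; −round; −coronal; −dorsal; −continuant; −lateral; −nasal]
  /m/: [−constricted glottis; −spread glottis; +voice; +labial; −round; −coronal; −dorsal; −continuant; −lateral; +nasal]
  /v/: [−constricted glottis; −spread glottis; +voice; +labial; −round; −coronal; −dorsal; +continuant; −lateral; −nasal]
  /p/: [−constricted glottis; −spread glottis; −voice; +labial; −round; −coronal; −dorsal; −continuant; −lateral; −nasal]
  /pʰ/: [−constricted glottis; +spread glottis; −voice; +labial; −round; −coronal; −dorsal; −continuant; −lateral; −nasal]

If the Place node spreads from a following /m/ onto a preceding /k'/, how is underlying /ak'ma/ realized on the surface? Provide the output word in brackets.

[ap'ma]

Place immediately or transitively dominates [labial], [round], [distributed], [strident], [coronal], [anterior], [back], [high], [dorsal].
After delinking /k'/'s Place and linking /m/'s, the affected terminals become [+labial], [−round], [−coronal], [−dorsal]; [constricted glottis], [spread glottis], [voice], … (outside Place) are retained from /k'/.
Among the inventory, only /p'/ has exactly this specification, giving the surface form [ap'ma].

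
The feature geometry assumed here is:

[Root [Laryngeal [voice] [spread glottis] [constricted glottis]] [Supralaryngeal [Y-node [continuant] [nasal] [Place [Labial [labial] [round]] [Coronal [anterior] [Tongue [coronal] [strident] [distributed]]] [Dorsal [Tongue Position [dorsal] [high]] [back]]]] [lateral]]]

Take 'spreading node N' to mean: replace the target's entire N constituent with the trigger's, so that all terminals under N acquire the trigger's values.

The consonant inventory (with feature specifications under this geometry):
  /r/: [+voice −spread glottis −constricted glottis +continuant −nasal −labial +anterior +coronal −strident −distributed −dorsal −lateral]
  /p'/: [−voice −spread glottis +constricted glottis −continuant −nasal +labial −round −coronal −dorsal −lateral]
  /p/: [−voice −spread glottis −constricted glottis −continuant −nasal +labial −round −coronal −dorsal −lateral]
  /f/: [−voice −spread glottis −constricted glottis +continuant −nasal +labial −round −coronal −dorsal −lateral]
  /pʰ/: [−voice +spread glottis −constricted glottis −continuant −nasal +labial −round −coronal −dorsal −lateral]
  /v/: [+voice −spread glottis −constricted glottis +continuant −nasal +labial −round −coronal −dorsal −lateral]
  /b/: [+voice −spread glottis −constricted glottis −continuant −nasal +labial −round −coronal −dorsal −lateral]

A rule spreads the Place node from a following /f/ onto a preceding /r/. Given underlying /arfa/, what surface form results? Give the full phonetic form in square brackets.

[avfa]

Place immediately or transitively dominates [labial], [round], [anterior], [coronal], [strident], [distributed], [dorsal], [high], [back].
The target acquires /f/'s values for everything under Place — [+labial], [−round], [−coronal], [−dorsal] — while keeping its own [voice], [spread glottis], [constricted glottis], ….
Among the inventory, only /v/ has exactly this specification, giving the surface form [avfa].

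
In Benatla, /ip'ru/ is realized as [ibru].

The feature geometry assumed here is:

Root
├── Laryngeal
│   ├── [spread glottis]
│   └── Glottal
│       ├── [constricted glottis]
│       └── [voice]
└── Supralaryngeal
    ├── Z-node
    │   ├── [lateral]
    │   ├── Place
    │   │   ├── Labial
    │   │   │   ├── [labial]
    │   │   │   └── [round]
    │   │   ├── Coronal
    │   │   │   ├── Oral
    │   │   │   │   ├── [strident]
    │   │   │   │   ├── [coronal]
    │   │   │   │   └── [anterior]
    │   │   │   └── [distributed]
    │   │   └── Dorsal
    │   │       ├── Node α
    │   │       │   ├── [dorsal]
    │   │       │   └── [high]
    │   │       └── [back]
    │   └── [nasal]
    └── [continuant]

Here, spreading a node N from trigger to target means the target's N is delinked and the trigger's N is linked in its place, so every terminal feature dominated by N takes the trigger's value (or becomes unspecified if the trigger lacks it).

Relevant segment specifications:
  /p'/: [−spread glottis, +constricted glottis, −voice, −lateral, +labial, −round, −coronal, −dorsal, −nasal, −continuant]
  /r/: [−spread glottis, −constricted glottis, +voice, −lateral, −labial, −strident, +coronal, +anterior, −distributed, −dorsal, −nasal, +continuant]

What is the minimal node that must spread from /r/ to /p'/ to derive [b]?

Glottal

/p'/ and [b] differ in [voice], [constricted glottis]; every other specified feature is identical.
Tracing each changed feature up the tree, the paths first meet at Glottal; any lower node misses at least one of them.
If Glottal spreads, every terminal under it takes /r/'s value, producing [b] as observed.
[labial], [coronal] stay as in /p'/ although /r/ differs there, so no node dominating them spread; among the remaining candidates Glottal is the lowest that derives the output.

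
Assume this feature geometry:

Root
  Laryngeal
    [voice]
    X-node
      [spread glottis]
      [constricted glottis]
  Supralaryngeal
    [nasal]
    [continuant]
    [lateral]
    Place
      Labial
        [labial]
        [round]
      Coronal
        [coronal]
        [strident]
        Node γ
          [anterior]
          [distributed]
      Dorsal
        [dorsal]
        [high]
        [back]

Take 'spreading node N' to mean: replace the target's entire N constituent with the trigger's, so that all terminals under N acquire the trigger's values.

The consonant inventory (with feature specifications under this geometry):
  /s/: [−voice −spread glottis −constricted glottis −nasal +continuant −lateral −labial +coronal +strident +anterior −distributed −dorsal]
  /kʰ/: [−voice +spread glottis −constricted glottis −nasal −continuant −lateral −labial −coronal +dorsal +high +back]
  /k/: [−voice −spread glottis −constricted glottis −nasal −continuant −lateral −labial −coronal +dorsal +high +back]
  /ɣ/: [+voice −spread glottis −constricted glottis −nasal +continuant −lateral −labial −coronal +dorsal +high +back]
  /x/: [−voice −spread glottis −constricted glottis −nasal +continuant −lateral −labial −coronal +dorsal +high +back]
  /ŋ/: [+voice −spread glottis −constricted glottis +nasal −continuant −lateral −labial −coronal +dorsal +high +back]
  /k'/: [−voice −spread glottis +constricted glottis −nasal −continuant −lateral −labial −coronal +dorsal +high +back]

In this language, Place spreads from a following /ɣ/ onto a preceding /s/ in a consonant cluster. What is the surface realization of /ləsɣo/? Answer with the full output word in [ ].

Place immediately or transitively dominates [labial], [round], [coronal], [strident], [anterior], [distributed], [dorsal], [high], [back].
The target acquires /ɣ/'s values for everything under Place — [−labial], [−coronal], [+dorsal], [+high], [+back] — while keeping its own [voice], [spread glottis], [constricted glottis], ….
Among the inventory, only /x/ has exactly this specification, giving the surface form [ləxɣo].

[ləxɣo]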